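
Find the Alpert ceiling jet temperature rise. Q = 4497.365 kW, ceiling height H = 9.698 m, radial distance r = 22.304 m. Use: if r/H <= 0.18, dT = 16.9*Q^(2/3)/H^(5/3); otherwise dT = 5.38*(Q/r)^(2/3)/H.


r/H = 22.304 / 9.698 = 2.2999
r/H > 0.18, so dT = 5.38*(Q/r)^(2/3)/H
Q/r = 201.64
(Q/r)^(2/3) = 34.386
dT = 5.38 * 34.386 / 9.698 = 19.076 K

19.076 K


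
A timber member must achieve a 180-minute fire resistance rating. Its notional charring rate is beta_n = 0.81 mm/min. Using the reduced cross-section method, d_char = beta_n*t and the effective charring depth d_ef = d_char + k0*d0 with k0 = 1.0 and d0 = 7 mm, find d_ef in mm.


d_char = 0.81 * 180 = 145.8 mm
d_ef = 145.8 + 1.0*7 = 152.8 mm

152.8 mm


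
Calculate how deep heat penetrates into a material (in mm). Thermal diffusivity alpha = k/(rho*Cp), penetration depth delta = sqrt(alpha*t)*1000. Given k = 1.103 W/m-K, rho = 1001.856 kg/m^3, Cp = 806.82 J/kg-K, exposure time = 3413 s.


alpha = 1.103 / (1001.856 * 806.82) = 1.3646e-06 m^2/s
alpha * t = 0.0046573
delta = sqrt(0.0046573) * 1000 = 68.244 mm

68.244 mm


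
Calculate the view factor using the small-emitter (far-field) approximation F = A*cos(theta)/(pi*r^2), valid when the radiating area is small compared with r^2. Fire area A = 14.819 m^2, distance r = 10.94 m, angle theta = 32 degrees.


cos(32 deg) = 0.84805
pi*r^2 = 376.00
F = 14.819 * 0.84805 / 376.00 = 0.033424

0.033424


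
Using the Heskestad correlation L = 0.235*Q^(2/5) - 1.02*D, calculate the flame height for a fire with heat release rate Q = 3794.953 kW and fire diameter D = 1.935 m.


Q^(2/5) = 27.020
0.235 * Q^(2/5) = 6.3497
1.02 * D = 1.9737
L = 4.3760 m

4.3760 m


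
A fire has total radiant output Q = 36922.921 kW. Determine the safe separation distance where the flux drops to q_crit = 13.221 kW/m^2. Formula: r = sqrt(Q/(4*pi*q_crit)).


4*pi*q_crit = 166.14
Q/(4*pi*q_crit) = 222.24
r = sqrt(222.24) = 14.908 m

14.908 m


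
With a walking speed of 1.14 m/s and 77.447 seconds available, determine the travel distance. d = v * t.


d = 1.14 * 77.447 = 88.290 m

88.290 m


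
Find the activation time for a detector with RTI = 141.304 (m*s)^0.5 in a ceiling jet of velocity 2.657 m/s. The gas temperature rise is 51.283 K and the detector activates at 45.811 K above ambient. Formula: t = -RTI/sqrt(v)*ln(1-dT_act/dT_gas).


dT_act/dT_gas = 0.89330
ln(1 - 0.89330) = -2.2377
t = -141.304 / sqrt(2.657) * -2.2377 = 193.98 s

193.98 s


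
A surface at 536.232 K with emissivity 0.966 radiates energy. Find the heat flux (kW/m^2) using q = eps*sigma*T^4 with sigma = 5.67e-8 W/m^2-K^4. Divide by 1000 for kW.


T^4 = 8.2682e+10
q = 0.966 * 5.67e-8 * 8.2682e+10 / 1000 = 4.5287 kW/m^2

4.5287 kW/m^2


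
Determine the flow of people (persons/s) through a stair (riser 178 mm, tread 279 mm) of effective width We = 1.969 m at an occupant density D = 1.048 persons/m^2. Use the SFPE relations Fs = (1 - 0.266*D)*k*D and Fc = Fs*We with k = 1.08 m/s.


1 - 0.266*D = 1 - 0.266*1.048 = 0.72123
Fs = 0.72123 * 1.08 * 1.048 = 0.81632 persons/(s*m)
Fc = 0.81632 * 1.969 = 1.6073 persons/s

1.6073 persons/s


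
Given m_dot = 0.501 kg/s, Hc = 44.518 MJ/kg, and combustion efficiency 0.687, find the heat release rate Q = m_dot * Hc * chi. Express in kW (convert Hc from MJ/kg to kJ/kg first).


Hc = 44.518 MJ/kg = 44.518 * 1000 kJ/kg = 44518 kJ/kg
Q = 0.501 kg/s * 44518 kJ/kg * 0.687 = 15323 kW

15323 kW


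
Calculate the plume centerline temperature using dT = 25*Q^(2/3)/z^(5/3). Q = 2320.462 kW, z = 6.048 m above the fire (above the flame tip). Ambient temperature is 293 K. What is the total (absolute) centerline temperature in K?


Q^(2/3) = 175.27
z^(5/3) = 20.076
dT = 25 * 175.27 / 20.076 = 218.26 K
T = 293 + 218.26 = 511.26 K

511.26 K


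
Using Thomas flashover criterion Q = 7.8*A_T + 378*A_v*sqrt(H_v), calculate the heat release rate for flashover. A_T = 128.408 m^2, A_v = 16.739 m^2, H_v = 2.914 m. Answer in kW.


7.8*A_T = 1001.6
sqrt(H_v) = 1.7070
378*A_v*sqrt(H_v) = 10801
Q = 1001.6 + 10801 = 11803 kW

11803 kW


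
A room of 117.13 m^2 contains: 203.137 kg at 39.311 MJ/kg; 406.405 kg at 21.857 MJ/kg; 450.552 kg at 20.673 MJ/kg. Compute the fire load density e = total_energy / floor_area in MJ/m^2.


Total energy = 203.137*39.311 + 406.405*21.857 + 450.552*20.673
= 7985.519 + 8882.794 + 9314.261
= 26182.57 MJ
e = 26182.57 / 117.13 = 223.53 MJ/m^2

223.53 MJ/m^2


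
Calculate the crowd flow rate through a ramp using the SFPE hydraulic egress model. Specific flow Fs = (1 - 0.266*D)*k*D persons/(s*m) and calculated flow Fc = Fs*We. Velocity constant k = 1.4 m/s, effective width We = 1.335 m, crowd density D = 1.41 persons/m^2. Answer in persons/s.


1 - 0.266*D = 1 - 0.266*1.41 = 0.62494
Fs = 0.62494 * 1.4 * 1.41 = 1.2336 persons/(s*m)
Fc = 1.2336 * 1.335 = 1.6469 persons/s

1.6469 persons/s


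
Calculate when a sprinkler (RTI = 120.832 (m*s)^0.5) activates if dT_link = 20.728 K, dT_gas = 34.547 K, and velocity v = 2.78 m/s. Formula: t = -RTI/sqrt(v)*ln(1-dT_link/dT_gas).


dT_link/dT_gas = 0.59999
ln(1 - 0.59999) = -0.91628
t = -120.832 / sqrt(2.78) * -0.91628 = 66.403 s

66.403 s


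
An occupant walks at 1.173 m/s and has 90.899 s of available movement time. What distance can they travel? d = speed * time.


d = 1.173 * 90.899 = 106.62 m

106.62 m


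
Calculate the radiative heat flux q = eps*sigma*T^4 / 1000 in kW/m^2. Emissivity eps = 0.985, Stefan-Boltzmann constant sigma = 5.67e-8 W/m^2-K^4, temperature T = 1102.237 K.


T^4 = 1.4760e+12
q = 0.985 * 5.67e-8 * 1.4760e+12 / 1000 = 82.436 kW/m^2

82.436 kW/m^2


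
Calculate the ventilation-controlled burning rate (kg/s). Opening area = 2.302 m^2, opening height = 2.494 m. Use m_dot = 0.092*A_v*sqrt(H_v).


sqrt(H_v) = 1.5792
m_dot = 0.092 * 2.302 * 1.5792 = 0.33446 kg/s

0.33446 kg/s


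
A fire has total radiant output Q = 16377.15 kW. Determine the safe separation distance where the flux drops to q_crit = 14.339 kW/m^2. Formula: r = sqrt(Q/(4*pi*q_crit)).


4*pi*q_crit = 180.19
Q/(4*pi*q_crit) = 90.889
r = sqrt(90.889) = 9.5336 m

9.5336 m


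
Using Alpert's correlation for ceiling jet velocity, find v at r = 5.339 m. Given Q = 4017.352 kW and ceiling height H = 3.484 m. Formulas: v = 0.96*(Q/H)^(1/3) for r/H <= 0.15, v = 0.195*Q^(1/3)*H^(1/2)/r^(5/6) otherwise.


r/H = 5.339 / 3.484 = 1.5324
r/H > 0.15, so v = 0.195*Q^(1/3)*H^(1/2)/r^(5/6)
Q^(1/3) = 15.897
H^(1/2) = 1.8665
r^(5/6) = 4.0385
v = 0.195 * 15.897 * 1.8665 / 4.0385 = 1.4327 m/s

1.4327 m/s


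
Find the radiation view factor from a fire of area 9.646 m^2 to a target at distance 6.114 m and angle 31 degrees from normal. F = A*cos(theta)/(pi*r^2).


cos(31 deg) = 0.85717
pi*r^2 = 117.44
F = 9.646 * 0.85717 / 117.44 = 0.070406

0.070406


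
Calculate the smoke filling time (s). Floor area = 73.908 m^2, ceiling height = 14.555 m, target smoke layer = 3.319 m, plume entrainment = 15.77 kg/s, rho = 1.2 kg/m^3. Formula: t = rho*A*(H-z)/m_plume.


H - z = 11.236 m
t = 1.2 * 73.908 * 11.236 / 15.77 = 63.191 s

63.191 s


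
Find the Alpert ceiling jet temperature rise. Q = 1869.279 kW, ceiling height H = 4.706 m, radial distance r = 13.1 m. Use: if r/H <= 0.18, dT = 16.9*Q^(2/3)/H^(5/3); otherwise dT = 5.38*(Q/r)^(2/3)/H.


r/H = 13.1 / 4.706 = 2.7837
r/H > 0.18, so dT = 5.38*(Q/r)^(2/3)/H
Q/r = 142.69
(Q/r)^(2/3) = 27.307
dT = 5.38 * 27.307 / 4.706 = 31.218 K

31.218 K


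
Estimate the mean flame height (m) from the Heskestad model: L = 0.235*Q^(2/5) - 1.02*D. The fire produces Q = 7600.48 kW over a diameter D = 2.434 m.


Q^(2/5) = 35.673
0.235 * Q^(2/5) = 8.3831
1.02 * D = 2.4827
L = 5.9004 m

5.9004 m


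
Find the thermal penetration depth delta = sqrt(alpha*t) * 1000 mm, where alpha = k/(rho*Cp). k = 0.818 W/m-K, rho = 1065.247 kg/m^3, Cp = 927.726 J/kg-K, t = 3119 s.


alpha = 0.818 / (1065.247 * 927.726) = 8.2772e-07 m^2/s
alpha * t = 0.0025817
delta = sqrt(0.0025817) * 1000 = 50.810 mm

50.810 mm


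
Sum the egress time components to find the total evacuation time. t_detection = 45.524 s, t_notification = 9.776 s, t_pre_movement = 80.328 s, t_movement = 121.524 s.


Total = 45.524 + 9.776 + 80.328 + 121.524 = 257.152 s

257.152 s


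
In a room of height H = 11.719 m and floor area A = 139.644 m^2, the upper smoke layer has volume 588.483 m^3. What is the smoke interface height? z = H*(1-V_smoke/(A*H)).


V/(A*H) = 0.35960
1 - 0.35960 = 0.64040
z = 11.719 * 0.64040 = 7.5048 m

7.5048 m


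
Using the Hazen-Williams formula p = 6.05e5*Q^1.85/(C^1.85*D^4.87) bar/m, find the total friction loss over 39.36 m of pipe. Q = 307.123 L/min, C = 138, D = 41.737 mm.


Q^1.85 = 39951
C^1.85 = 9094.4
D^4.87 = 7.7972e+07
p/m = 0.034085 bar/m
p_total = 0.034085 * 39.36 = 1.3416 bar

1.3416 bar


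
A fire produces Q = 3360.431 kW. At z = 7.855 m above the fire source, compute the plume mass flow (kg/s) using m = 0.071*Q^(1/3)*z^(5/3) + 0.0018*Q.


Q^(1/3) = 14.978
z^(5/3) = 31.039
First term = 0.071 * 14.978 * 31.039 = 33.009
Second term = 0.0018 * 3360.431 = 6.0488
m = 39.058 kg/s

39.058 kg/s


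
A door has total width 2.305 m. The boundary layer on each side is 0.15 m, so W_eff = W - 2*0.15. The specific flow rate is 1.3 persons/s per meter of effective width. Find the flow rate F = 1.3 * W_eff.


W_eff = 2.305 - 0.30 = 2.005 m
F = 1.3 * 2.005 = 2.6065 persons/s

2.6065 persons/s


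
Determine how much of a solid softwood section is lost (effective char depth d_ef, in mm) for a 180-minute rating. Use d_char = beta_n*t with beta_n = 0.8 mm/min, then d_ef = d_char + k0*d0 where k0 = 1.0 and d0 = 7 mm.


d_char = 0.8 * 180 = 144 mm
d_ef = 144 + 1.0*7 = 151 mm

151 mm


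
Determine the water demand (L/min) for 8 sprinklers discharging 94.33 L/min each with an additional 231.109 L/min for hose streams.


Sprinkler demand = 8 * 94.33 = 754.64 L/min
Total = 754.64 + 231.109 = 985.749 L/min

985.749 L/min


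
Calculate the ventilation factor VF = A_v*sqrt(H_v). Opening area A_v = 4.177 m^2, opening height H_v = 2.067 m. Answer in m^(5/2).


sqrt(H_v) = 1.4377
VF = 4.177 * 1.4377 = 6.0053 m^(5/2)

6.0053 m^(5/2)


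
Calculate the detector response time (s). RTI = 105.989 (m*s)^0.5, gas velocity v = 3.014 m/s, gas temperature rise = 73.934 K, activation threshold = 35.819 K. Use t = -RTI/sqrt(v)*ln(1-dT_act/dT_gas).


dT_act/dT_gas = 0.48447
ln(1 - 0.48447) = -0.66256
t = -105.989 / sqrt(3.014) * -0.66256 = 40.450 s

40.450 s


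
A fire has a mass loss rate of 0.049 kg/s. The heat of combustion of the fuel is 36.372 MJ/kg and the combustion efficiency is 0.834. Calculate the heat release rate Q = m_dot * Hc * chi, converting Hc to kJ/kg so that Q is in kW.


Hc = 36.372 MJ/kg = 36.372 * 1000 kJ/kg = 36372 kJ/kg
Q = 0.049 kg/s * 36372 kJ/kg * 0.834 = 1486.4 kW

1486.4 kW


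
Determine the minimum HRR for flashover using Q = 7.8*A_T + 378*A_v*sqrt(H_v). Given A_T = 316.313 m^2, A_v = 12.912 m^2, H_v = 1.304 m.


7.8*A_T = 2467.2
sqrt(H_v) = 1.1419
378*A_v*sqrt(H_v) = 5573.5
Q = 2467.2 + 5573.5 = 8040.7 kW

8040.7 kW


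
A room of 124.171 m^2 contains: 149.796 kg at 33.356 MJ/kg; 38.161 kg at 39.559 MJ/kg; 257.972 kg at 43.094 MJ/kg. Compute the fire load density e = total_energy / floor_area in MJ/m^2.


Total energy = 149.796*33.356 + 38.161*39.559 + 257.972*43.094
= 4996.595 + 1509.611 + 11117.05
= 17623.25 MJ
e = 17623.25 / 124.171 = 141.93 MJ/m^2

141.93 MJ/m^2


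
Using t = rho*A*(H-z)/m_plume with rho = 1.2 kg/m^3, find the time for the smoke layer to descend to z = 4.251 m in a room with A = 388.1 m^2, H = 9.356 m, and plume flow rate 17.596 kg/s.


H - z = 5.105 m
t = 1.2 * 388.1 * 5.105 / 17.596 = 135.12 s

135.12 s


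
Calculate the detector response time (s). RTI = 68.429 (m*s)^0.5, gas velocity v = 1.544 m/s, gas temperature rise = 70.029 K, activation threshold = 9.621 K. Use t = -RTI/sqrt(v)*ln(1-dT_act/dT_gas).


dT_act/dT_gas = 0.13739
ln(1 - 0.13739) = -0.14779
t = -68.429 / sqrt(1.544) * -0.14779 = 8.1387 s

8.1387 s


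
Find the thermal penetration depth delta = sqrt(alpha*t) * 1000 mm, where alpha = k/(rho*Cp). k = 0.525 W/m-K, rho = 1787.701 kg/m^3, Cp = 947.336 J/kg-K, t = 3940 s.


alpha = 0.525 / (1787.701 * 947.336) = 3.1000e-07 m^2/s
alpha * t = 0.0012214
delta = sqrt(0.0012214) * 1000 = 34.948 mm

34.948 mm


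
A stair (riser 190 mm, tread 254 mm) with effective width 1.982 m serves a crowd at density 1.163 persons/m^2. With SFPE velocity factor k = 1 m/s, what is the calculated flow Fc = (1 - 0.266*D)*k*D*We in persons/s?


1 - 0.266*D = 1 - 0.266*1.163 = 0.69064
Fs = 0.69064 * 1 * 1.163 = 0.80322 persons/(s*m)
Fc = 0.80322 * 1.982 = 1.5920 persons/s

1.5920 persons/s


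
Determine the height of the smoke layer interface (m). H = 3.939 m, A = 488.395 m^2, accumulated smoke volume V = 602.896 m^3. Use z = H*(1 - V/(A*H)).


V/(A*H) = 0.31339
1 - 0.31339 = 0.68661
z = 3.939 * 0.68661 = 2.7046 m

2.7046 m


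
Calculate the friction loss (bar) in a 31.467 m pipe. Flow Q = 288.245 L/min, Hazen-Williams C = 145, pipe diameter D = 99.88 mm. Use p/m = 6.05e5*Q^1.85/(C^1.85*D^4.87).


Q^1.85 = 35527
C^1.85 = 9966.2
D^4.87 = 5.4634e+09
p/m = 0.00039475 bar/m
p_total = 0.00039475 * 31.467 = 0.012422 bar

0.012422 bar


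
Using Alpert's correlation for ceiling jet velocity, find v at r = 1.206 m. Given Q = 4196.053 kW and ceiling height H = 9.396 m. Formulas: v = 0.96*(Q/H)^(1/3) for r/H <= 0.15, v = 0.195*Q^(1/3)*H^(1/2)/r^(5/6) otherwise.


r/H = 1.206 / 9.396 = 0.12835
r/H <= 0.15, so v = 0.96*(Q/H)^(1/3)
Q/H = 446.58
(Q/H)^(1/3) = 7.6436
v = 0.96 * 7.6436 = 7.3379 m/s

7.3379 m/s


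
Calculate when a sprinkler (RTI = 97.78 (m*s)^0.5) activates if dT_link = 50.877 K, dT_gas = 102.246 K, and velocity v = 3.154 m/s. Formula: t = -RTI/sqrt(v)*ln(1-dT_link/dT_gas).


dT_link/dT_gas = 0.49759
ln(1 - 0.49759) = -0.68835
t = -97.78 / sqrt(3.154) * -0.68835 = 37.899 s

37.899 s


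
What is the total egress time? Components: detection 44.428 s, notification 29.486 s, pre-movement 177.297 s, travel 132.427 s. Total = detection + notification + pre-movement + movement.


Total = 44.428 + 29.486 + 177.297 + 132.427 = 383.638 s

383.638 s


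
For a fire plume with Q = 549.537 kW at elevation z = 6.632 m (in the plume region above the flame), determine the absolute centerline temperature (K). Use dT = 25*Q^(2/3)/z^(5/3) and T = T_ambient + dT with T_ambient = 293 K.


Q^(2/3) = 67.091
z^(5/3) = 23.410
dT = 25 * 67.091 / 23.410 = 71.647 K
T = 293 + 71.647 = 364.65 K

364.65 K


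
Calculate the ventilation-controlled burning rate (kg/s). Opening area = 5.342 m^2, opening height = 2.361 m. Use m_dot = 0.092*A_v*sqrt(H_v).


sqrt(H_v) = 1.5366
m_dot = 0.092 * 5.342 * 1.5366 = 0.75516 kg/s

0.75516 kg/s


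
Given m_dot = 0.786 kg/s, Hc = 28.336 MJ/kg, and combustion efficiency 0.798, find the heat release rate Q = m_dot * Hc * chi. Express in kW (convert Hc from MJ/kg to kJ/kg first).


Hc = 28.336 MJ/kg = 28.336 * 1000 kJ/kg = 28336 kJ/kg
Q = 0.786 kg/s * 28336 kJ/kg * 0.798 = 17773 kW

17773 kW


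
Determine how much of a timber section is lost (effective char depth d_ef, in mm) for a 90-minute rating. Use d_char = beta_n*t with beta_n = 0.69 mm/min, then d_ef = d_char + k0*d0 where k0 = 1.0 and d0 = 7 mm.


d_char = 0.69 * 90 = 62.1 mm
d_ef = 62.1 + 1.0*7 = 69.1 mm

69.1 mm


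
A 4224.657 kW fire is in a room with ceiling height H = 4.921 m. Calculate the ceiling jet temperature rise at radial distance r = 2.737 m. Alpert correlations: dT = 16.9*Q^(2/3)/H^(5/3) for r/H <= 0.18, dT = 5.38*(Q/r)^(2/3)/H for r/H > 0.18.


r/H = 2.737 / 4.921 = 0.55619
r/H > 0.18, so dT = 5.38*(Q/r)^(2/3)/H
Q/r = 1543.5
(Q/r)^(2/3) = 133.56
dT = 5.38 * 133.56 / 4.921 = 146.02 K

146.02 K


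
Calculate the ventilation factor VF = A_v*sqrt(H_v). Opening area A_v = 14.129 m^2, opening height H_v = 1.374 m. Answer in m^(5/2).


sqrt(H_v) = 1.1722
VF = 14.129 * 1.1722 = 16.562 m^(5/2)

16.562 m^(5/2)


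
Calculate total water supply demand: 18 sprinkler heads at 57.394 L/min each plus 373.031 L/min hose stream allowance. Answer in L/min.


Sprinkler demand = 18 * 57.394 = 1033.092 L/min
Total = 1033.092 + 373.031 = 1406.123 L/min

1406.123 L/min


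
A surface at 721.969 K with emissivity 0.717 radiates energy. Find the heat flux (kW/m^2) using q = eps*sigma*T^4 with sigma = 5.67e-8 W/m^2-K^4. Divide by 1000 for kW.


T^4 = 2.7169e+11
q = 0.717 * 5.67e-8 * 2.7169e+11 / 1000 = 11.045 kW/m^2

11.045 kW/m^2


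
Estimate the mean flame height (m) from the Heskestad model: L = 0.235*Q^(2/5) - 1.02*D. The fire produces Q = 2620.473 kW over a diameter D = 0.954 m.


Q^(2/5) = 23.300
0.235 * Q^(2/5) = 5.4754
1.02 * D = 0.97308
L = 4.5024 m

4.5024 m


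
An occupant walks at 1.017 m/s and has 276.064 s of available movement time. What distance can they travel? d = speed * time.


d = 1.017 * 276.064 = 280.76 m

280.76 m


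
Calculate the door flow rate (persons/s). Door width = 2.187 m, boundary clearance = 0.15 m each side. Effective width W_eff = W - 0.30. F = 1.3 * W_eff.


W_eff = 2.187 - 0.30 = 1.887 m
F = 1.3 * 1.887 = 2.4531 persons/s

2.4531 persons/s


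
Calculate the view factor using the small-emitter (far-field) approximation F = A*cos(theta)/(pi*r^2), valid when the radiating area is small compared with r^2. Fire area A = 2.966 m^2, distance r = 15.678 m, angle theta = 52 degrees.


cos(52 deg) = 0.61566
pi*r^2 = 772.20
F = 2.966 * 0.61566 / 772.20 = 0.0023647

0.0023647


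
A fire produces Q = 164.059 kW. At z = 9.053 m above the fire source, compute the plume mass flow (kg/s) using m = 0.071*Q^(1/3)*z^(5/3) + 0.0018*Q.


Q^(1/3) = 5.4744
z^(5/3) = 39.324
First term = 0.071 * 5.4744 * 39.324 = 15.284
Second term = 0.0018 * 164.059 = 0.29531
m = 15.580 kg/s

15.580 kg/s


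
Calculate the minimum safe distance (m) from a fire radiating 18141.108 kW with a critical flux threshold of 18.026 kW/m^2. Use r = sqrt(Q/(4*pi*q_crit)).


4*pi*q_crit = 226.52
Q/(4*pi*q_crit) = 80.086
r = sqrt(80.086) = 8.9491 m

8.9491 m


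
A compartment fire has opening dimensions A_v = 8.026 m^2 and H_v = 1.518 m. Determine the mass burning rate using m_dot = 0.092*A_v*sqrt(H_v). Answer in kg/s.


sqrt(H_v) = 1.2321
m_dot = 0.092 * 8.026 * 1.2321 = 0.90975 kg/s

0.90975 kg/s


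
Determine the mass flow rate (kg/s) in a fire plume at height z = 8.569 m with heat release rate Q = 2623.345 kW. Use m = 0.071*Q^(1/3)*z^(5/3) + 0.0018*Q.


Q^(1/3) = 13.792
z^(5/3) = 35.883
First term = 0.071 * 13.792 * 35.883 = 35.137
Second term = 0.0018 * 2623.345 = 4.7220
m = 39.859 kg/s

39.859 kg/s


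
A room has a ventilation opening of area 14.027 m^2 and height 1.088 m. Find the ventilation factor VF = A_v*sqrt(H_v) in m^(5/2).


sqrt(H_v) = 1.0431
VF = 14.027 * 1.0431 = 14.631 m^(5/2)

14.631 m^(5/2)


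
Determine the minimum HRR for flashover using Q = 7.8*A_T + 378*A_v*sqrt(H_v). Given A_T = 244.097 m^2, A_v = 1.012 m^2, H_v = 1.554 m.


7.8*A_T = 1904.0
sqrt(H_v) = 1.2466
378*A_v*sqrt(H_v) = 476.87
Q = 1904.0 + 476.87 = 2380.8 kW

2380.8 kW


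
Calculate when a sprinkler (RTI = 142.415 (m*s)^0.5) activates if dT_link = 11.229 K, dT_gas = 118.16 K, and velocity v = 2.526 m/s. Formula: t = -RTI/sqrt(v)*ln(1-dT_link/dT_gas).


dT_link/dT_gas = 0.095032
ln(1 - 0.095032) = -0.099856
t = -142.415 / sqrt(2.526) * -0.099856 = 8.9477 s

8.9477 s


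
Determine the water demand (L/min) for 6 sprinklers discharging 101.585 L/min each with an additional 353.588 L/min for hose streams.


Sprinkler demand = 6 * 101.585 = 609.51 L/min
Total = 609.51 + 353.588 = 963.098 L/min

963.098 L/min


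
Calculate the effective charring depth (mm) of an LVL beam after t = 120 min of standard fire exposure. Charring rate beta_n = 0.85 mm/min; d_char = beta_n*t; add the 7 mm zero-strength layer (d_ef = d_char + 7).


d_char = 0.85 * 120 = 102 mm
d_ef = 102 + 1.0*7 = 109 mm

109 mm


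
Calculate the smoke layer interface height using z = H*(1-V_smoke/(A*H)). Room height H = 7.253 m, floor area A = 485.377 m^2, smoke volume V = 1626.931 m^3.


V/(A*H) = 0.46214
1 - 0.46214 = 0.53786
z = 7.253 * 0.53786 = 3.9011 m

3.9011 m


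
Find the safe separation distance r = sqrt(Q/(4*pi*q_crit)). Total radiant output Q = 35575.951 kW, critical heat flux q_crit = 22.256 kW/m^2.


4*pi*q_crit = 279.68
Q/(4*pi*q_crit) = 127.20
r = sqrt(127.20) = 11.278 m

11.278 m


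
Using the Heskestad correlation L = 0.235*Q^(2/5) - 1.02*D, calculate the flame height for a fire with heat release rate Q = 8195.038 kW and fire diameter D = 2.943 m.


Q^(2/5) = 36.764
0.235 * Q^(2/5) = 8.6395
1.02 * D = 3.0019
L = 5.6376 m

5.6376 m


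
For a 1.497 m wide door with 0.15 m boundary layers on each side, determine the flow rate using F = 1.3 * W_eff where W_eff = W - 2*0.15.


W_eff = 1.497 - 0.30 = 1.197 m
F = 1.3 * 1.197 = 1.5561 persons/s

1.5561 persons/s


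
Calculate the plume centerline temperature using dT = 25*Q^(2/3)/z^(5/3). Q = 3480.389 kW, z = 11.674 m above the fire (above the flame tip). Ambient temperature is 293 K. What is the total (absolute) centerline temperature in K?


Q^(2/3) = 229.66
z^(5/3) = 60.076
dT = 25 * 229.66 / 60.076 = 95.571 K
T = 293 + 95.571 = 388.57 K

388.57 K


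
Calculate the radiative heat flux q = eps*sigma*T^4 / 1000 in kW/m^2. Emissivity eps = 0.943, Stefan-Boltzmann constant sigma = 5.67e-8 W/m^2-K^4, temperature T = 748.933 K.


T^4 = 3.1461e+11
q = 0.943 * 5.67e-8 * 3.1461e+11 / 1000 = 16.822 kW/m^2

16.822 kW/m^2


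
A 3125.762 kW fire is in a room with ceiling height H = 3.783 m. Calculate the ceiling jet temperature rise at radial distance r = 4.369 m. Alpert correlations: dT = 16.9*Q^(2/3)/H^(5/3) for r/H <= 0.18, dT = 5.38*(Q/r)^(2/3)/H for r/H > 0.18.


r/H = 4.369 / 3.783 = 1.1549
r/H > 0.18, so dT = 5.38*(Q/r)^(2/3)/H
Q/r = 715.44
(Q/r)^(2/3) = 79.992
dT = 5.38 * 79.992 / 3.783 = 113.76 K

113.76 K


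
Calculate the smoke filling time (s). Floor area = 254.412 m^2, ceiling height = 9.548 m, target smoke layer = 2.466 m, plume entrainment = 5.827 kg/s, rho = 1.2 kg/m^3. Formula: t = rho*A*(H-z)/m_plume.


H - z = 7.082 m
t = 1.2 * 254.412 * 7.082 / 5.827 = 371.05 s

371.05 s


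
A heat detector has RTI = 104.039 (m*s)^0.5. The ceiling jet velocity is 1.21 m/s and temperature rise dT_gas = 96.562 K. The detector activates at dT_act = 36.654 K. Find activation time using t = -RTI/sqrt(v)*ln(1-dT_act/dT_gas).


dT_act/dT_gas = 0.37959
ln(1 - 0.37959) = -0.47738
t = -104.039 / sqrt(1.21) * -0.47738 = 45.151 s

45.151 s


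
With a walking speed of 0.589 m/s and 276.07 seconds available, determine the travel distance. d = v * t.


d = 0.589 * 276.07 = 162.61 m

162.61 m


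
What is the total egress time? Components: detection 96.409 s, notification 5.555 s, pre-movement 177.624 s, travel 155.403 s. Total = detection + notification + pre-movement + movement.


Total = 96.409 + 5.555 + 177.624 + 155.403 = 434.991 s

434.991 s


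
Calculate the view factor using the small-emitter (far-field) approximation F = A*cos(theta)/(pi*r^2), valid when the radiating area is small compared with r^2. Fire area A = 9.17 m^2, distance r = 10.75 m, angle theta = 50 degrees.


cos(50 deg) = 0.64279
pi*r^2 = 363.05
F = 9.17 * 0.64279 / 363.05 = 0.016236

0.016236


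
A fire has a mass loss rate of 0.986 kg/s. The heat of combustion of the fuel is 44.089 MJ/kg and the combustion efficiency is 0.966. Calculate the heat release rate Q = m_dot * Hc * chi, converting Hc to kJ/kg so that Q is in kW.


Hc = 44.089 MJ/kg = 44.089 * 1000 kJ/kg = 44089 kJ/kg
Q = 0.986 kg/s * 44089 kJ/kg * 0.966 = 41994 kW

41994 kW


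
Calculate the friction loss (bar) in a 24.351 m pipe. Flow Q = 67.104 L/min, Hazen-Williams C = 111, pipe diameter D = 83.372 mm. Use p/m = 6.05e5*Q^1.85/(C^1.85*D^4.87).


Q^1.85 = 2396.0
C^1.85 = 6079.2
D^4.87 = 2.2666e+09
p/m = 0.00010520 bar/m
p_total = 0.00010520 * 24.351 = 0.0025618 bar

0.0025618 bar


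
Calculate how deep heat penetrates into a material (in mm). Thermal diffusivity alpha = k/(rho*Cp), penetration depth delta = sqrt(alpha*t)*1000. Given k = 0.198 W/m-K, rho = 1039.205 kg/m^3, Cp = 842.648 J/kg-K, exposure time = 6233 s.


alpha = 0.198 / (1039.205 * 842.648) = 2.2611e-07 m^2/s
alpha * t = 0.0014093
delta = sqrt(0.0014093) * 1000 = 37.541 mm

37.541 mm


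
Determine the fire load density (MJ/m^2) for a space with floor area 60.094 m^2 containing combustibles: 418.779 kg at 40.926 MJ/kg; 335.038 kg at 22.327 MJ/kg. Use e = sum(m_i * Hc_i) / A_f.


Total energy = 418.779*40.926 + 335.038*22.327
= 17138.95 + 7480.393
= 24619.34 MJ
e = 24619.34 / 60.094 = 409.68 MJ/m^2

409.68 MJ/m^2


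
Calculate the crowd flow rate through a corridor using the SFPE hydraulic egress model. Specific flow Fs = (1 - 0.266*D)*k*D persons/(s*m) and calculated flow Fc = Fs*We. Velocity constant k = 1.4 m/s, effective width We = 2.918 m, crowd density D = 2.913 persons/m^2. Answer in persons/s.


1 - 0.266*D = 1 - 0.266*2.913 = 0.22514
Fs = 0.22514 * 1.4 * 2.913 = 0.91817 persons/(s*m)
Fc = 0.91817 * 2.918 = 2.6792 persons/s

2.6792 persons/s


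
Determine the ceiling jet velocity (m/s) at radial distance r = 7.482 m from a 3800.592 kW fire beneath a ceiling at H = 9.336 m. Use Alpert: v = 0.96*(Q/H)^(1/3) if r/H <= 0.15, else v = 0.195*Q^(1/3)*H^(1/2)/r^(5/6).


r/H = 7.482 / 9.336 = 0.80141
r/H > 0.15, so v = 0.195*Q^(1/3)*H^(1/2)/r^(5/6)
Q^(1/3) = 15.606
H^(1/2) = 3.0555
r^(5/6) = 5.3499
v = 0.195 * 15.606 * 3.0555 / 5.3499 = 1.7380 m/s

1.7380 m/s


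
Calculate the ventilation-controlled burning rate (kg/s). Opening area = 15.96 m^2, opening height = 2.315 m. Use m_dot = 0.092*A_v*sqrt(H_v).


sqrt(H_v) = 1.5215
m_dot = 0.092 * 15.96 * 1.5215 = 2.2341 kg/s

2.2341 kg/s


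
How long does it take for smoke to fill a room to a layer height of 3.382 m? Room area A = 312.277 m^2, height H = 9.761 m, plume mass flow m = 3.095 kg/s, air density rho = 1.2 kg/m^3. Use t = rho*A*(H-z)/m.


H - z = 6.379 m
t = 1.2 * 312.277 * 6.379 / 3.095 = 772.35 s

772.35 s


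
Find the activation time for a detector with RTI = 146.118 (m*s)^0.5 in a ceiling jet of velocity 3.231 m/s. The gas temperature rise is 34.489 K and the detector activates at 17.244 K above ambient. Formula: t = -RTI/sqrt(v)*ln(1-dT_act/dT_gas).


dT_act/dT_gas = 0.49999
ln(1 - 0.49999) = -0.69312
t = -146.118 / sqrt(3.231) * -0.69312 = 56.343 s

56.343 s


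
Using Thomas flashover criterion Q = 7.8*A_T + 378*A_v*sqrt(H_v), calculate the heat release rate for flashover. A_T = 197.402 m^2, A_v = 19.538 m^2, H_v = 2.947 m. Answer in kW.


7.8*A_T = 1539.7
sqrt(H_v) = 1.7167
378*A_v*sqrt(H_v) = 12678
Q = 1539.7 + 12678 = 14218 kW

14218 kW


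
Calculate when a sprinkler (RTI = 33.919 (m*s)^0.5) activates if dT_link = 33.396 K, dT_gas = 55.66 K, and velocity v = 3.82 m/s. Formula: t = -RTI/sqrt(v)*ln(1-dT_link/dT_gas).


dT_link/dT_gas = 0.6
ln(1 - 0.6) = -0.91629
t = -33.919 / sqrt(3.82) * -0.91629 = 15.902 s

15.902 s


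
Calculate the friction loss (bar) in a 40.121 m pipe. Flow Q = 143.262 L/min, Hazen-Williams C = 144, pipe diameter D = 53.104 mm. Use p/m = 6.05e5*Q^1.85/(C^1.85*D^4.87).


Q^1.85 = 9746.4
C^1.85 = 9839.4
D^4.87 = 2.5198e+08
p/m = 0.0023782 bar/m
p_total = 0.0023782 * 40.121 = 0.095418 bar

0.095418 bar


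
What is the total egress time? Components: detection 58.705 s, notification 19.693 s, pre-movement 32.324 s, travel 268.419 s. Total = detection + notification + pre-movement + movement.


Total = 58.705 + 19.693 + 32.324 + 268.419 = 379.141 s

379.141 s


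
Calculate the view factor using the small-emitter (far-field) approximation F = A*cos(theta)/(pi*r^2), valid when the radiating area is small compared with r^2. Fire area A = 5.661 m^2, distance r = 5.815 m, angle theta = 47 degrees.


cos(47 deg) = 0.68200
pi*r^2 = 106.23
F = 5.661 * 0.68200 / 106.23 = 0.036344

0.036344


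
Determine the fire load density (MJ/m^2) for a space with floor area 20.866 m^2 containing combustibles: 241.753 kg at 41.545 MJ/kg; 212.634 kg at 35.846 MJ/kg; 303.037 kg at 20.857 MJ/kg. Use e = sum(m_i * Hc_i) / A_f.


Total energy = 241.753*41.545 + 212.634*35.846 + 303.037*20.857
= 10043.63 + 7622.078 + 6320.443
= 23986.15 MJ
e = 23986.15 / 20.866 = 1149.5 MJ/m^2

1149.5 MJ/m^2


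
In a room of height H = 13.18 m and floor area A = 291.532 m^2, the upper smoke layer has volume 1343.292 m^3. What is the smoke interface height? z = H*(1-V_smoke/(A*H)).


V/(A*H) = 0.34960
1 - 0.34960 = 0.65040
z = 13.18 * 0.65040 = 8.5723 m

8.5723 m


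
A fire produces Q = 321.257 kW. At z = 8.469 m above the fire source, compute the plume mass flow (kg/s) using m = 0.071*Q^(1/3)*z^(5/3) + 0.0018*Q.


Q^(1/3) = 6.8488
z^(5/3) = 35.187
First term = 0.071 * 6.8488 * 35.187 = 17.111
Second term = 0.0018 * 321.257 = 0.57826
m = 17.689 kg/s

17.689 kg/s


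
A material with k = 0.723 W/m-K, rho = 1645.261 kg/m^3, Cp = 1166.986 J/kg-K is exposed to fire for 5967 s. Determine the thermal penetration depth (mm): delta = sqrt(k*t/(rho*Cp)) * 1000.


alpha = 0.723 / (1645.261 * 1166.986) = 3.7656e-07 m^2/s
alpha * t = 0.0022470
delta = sqrt(0.0022470) * 1000 = 47.402 mm

47.402 mm


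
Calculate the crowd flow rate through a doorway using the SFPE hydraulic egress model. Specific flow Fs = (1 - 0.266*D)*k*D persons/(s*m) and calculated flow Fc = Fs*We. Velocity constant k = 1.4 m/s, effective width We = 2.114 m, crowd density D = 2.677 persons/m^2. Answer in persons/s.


1 - 0.266*D = 1 - 0.266*2.677 = 0.28792
Fs = 0.28792 * 1.4 * 2.677 = 1.0791 persons/(s*m)
Fc = 1.0791 * 2.114 = 2.2811 persons/s

2.2811 persons/s


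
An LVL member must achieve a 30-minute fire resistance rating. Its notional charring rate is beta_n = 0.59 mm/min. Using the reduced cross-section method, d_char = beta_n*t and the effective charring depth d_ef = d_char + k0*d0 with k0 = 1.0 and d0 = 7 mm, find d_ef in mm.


d_char = 0.59 * 30 = 17.7 mm
d_ef = 17.7 + 1.0*7 = 24.7 mm

24.7 mm


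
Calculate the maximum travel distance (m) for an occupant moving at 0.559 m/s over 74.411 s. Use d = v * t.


d = 0.559 * 74.411 = 41.596 m

41.596 m


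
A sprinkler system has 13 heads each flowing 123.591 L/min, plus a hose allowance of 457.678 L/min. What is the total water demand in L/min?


Sprinkler demand = 13 * 123.591 = 1606.683 L/min
Total = 1606.683 + 457.678 = 2064.361 L/min

2064.361 L/min


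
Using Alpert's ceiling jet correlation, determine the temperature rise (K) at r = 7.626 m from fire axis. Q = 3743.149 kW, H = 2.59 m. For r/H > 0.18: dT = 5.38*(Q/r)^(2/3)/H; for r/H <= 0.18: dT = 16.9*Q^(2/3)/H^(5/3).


r/H = 7.626 / 2.59 = 2.9444
r/H > 0.18, so dT = 5.38*(Q/r)^(2/3)/H
Q/r = 490.84
(Q/r)^(2/3) = 62.224
dT = 5.38 * 62.224 / 2.59 = 129.25 K

129.25 K


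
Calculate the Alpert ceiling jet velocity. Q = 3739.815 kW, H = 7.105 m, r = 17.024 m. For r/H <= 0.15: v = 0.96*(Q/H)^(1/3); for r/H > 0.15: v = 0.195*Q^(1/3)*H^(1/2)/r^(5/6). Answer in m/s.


r/H = 17.024 / 7.105 = 2.3961
r/H > 0.15, so v = 0.195*Q^(1/3)*H^(1/2)/r^(5/6)
Q^(1/3) = 15.522
H^(1/2) = 2.6655
r^(5/6) = 10.614
v = 0.195 * 15.522 * 2.6655 / 10.614 = 0.76012 m/s

0.76012 m/s


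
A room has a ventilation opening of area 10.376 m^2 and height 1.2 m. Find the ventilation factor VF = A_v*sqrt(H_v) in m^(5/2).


sqrt(H_v) = 1.0954
VF = 10.376 * 1.0954 = 11.366 m^(5/2)

11.366 m^(5/2)


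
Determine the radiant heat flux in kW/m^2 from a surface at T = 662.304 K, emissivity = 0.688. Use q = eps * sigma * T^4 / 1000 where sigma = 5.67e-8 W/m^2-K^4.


T^4 = 1.9241e+11
q = 0.688 * 5.67e-8 * 1.9241e+11 / 1000 = 7.5059 kW/m^2

7.5059 kW/m^2


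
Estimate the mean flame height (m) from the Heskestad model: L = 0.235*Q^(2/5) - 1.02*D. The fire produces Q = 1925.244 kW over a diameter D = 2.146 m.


Q^(2/5) = 20.597
0.235 * Q^(2/5) = 4.8402
1.02 * D = 2.1889
L = 2.6513 m

2.6513 m


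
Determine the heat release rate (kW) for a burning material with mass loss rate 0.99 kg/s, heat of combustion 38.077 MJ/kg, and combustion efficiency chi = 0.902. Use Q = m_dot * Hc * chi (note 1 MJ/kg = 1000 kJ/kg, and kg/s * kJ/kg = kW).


Hc = 38.077 MJ/kg = 38.077 * 1000 kJ/kg = 38077 kJ/kg
Q = 0.99 kg/s * 38077 kJ/kg * 0.902 = 34002 kW

34002 kW


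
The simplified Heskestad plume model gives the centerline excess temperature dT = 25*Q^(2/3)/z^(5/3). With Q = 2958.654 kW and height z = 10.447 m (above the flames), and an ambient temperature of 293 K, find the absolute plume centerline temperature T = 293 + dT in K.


Q^(2/3) = 206.09
z^(5/3) = 49.925
dT = 25 * 206.09 / 49.925 = 103.20 K
T = 293 + 103.20 = 396.20 K

396.20 K


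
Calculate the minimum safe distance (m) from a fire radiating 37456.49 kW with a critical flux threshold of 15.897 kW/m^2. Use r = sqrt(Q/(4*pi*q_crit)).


4*pi*q_crit = 199.77
Q/(4*pi*q_crit) = 187.50
r = sqrt(187.50) = 13.693 m

13.693 m


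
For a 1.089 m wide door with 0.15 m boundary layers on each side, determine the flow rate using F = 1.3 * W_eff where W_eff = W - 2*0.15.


W_eff = 1.089 - 0.30 = 0.789 m
F = 1.3 * 0.789 = 1.0257 persons/s

1.0257 persons/s


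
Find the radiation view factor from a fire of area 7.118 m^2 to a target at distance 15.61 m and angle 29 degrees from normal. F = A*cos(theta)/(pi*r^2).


cos(29 deg) = 0.87462
pi*r^2 = 765.52
F = 7.118 * 0.87462 / 765.52 = 0.0081325

0.0081325


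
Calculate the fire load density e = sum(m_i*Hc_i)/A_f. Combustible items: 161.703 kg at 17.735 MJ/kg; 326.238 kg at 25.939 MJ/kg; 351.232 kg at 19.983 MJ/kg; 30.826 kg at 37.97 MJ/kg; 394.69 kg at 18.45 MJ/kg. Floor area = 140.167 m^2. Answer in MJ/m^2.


Total energy = 161.703*17.735 + 326.238*25.939 + 351.232*19.983 + 30.826*37.97 + 394.69*18.45
= 2867.803 + 8462.287 + 7018.669 + 1170.463 + 7282.030
= 26801.25 MJ
e = 26801.25 / 140.167 = 191.21 MJ/m^2

191.21 MJ/m^2


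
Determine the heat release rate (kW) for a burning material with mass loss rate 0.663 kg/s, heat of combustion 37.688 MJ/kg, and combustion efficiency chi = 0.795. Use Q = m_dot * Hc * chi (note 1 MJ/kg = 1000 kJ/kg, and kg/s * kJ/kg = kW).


Hc = 37.688 MJ/kg = 37.688 * 1000 kJ/kg = 37688 kJ/kg
Q = 0.663 kg/s * 37688 kJ/kg * 0.795 = 19865 kW

19865 kW


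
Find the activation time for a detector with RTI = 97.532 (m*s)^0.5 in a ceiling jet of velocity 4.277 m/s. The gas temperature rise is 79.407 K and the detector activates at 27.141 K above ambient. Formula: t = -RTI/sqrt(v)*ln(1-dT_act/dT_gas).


dT_act/dT_gas = 0.34180
ln(1 - 0.34180) = -0.41824
t = -97.532 / sqrt(4.277) * -0.41824 = 19.724 s

19.724 s


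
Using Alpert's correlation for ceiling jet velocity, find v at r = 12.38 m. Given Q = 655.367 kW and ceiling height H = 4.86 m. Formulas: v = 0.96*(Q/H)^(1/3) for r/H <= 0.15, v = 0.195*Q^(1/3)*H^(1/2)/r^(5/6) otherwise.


r/H = 12.38 / 4.86 = 2.5473
r/H > 0.15, so v = 0.195*Q^(1/3)*H^(1/2)/r^(5/6)
Q^(1/3) = 8.6862
H^(1/2) = 2.2045
r^(5/6) = 8.1396
v = 0.195 * 8.6862 * 2.2045 / 8.1396 = 0.45875 m/s

0.45875 m/s


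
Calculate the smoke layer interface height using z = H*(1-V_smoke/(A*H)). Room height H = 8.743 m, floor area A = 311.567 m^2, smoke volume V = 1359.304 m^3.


V/(A*H) = 0.49900
1 - 0.49900 = 0.50100
z = 8.743 * 0.50100 = 4.3802 m

4.3802 m


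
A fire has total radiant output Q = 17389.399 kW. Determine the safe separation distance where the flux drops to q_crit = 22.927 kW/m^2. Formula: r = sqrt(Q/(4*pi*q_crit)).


4*pi*q_crit = 288.11
Q/(4*pi*q_crit) = 60.357
r = sqrt(60.357) = 7.7690 m

7.7690 m


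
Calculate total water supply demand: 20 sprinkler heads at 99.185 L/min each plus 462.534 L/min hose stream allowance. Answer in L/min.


Sprinkler demand = 20 * 99.185 = 1983.7 L/min
Total = 1983.7 + 462.534 = 2446.234 L/min

2446.234 L/min


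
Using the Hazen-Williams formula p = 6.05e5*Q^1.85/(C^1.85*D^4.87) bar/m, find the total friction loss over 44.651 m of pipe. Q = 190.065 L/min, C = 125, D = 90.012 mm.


Q^1.85 = 16443
C^1.85 = 7573.3
D^4.87 = 3.2919e+09
p/m = 0.00039902 bar/m
p_total = 0.00039902 * 44.651 = 0.017817 bar

0.017817 bar


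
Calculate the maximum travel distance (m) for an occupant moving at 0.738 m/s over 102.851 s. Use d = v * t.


d = 0.738 * 102.851 = 75.904 m

75.904 m


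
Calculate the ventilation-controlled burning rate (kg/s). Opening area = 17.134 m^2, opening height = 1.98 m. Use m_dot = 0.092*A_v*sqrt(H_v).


sqrt(H_v) = 1.4071
m_dot = 0.092 * 17.134 * 1.4071 = 2.2181 kg/s

2.2181 kg/s


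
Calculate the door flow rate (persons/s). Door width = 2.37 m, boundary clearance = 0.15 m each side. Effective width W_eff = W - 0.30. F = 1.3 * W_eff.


W_eff = 2.37 - 0.30 = 2.07 m
F = 1.3 * 2.07 = 2.691 persons/s

2.691 persons/s


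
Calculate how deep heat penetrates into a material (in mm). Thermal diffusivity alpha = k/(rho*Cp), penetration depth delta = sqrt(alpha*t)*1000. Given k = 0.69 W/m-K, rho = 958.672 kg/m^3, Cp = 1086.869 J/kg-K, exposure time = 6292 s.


alpha = 0.69 / (958.672 * 1086.869) = 6.6222e-07 m^2/s
alpha * t = 0.0041667
delta = sqrt(0.0041667) * 1000 = 64.550 mm

64.550 mm


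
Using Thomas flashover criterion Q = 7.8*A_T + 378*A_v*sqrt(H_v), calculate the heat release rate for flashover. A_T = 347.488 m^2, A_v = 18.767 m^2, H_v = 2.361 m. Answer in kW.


7.8*A_T = 2710.4
sqrt(H_v) = 1.5366
378*A_v*sqrt(H_v) = 10900
Q = 2710.4 + 10900 = 13611 kW

13611 kW


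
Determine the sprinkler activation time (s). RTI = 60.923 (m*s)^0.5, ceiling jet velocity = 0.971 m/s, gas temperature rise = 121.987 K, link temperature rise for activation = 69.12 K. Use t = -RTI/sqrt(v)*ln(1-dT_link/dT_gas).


dT_link/dT_gas = 0.56662
ln(1 - 0.56662) = -0.83614
t = -60.923 / sqrt(0.971) * -0.83614 = 51.695 s

51.695 s


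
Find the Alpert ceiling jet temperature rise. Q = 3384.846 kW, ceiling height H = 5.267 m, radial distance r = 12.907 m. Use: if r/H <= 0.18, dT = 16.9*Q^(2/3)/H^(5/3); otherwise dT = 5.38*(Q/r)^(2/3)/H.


r/H = 12.907 / 5.267 = 2.4505
r/H > 0.18, so dT = 5.38*(Q/r)^(2/3)/H
Q/r = 262.25
(Q/r)^(2/3) = 40.971
dT = 5.38 * 40.971 / 5.267 = 41.850 K

41.850 K


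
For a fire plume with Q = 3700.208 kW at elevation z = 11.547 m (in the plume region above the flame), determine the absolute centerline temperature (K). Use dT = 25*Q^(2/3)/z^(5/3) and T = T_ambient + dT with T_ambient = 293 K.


Q^(2/3) = 239.23
z^(5/3) = 58.990
dT = 25 * 239.23 / 58.990 = 101.39 K
T = 293 + 101.39 = 394.39 K

394.39 K


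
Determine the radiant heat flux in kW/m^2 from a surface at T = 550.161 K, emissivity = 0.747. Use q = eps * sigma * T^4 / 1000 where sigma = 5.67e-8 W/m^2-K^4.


T^4 = 9.1613e+10
q = 0.747 * 5.67e-8 * 9.1613e+10 / 1000 = 3.8803 kW/m^2

3.8803 kW/m^2


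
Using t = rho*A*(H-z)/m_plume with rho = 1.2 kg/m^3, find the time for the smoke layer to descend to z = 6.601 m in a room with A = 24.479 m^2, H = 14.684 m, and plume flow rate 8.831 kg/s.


H - z = 8.083 m
t = 1.2 * 24.479 * 8.083 / 8.831 = 26.887 s

26.887 s


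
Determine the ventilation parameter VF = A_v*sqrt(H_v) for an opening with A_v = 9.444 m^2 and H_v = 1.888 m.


sqrt(H_v) = 1.3740
VF = 9.444 * 1.3740 = 12.976 m^(5/2)

12.976 m^(5/2)


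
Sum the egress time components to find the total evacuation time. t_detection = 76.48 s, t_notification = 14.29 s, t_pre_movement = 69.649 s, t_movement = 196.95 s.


Total = 76.48 + 14.29 + 69.649 + 196.95 = 357.369 s

357.369 s


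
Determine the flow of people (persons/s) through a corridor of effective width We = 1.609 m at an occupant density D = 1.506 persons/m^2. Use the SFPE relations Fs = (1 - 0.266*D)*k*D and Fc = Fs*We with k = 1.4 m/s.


1 - 0.266*D = 1 - 0.266*1.506 = 0.59940
Fs = 0.59940 * 1.4 * 1.506 = 1.2638 persons/(s*m)
Fc = 1.2638 * 1.609 = 2.0334 persons/s

2.0334 persons/s
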